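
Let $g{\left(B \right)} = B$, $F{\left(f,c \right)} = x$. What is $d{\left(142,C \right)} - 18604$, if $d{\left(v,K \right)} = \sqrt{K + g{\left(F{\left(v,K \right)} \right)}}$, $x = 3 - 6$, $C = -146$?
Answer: $-18604 + i \sqrt{149} \approx -18604.0 + 12.207 i$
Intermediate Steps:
$x = -3$ ($x = 3 - 6 = -3$)
$F{\left(f,c \right)} = -3$
$d{\left(v,K \right)} = \sqrt{-3 + K}$ ($d{\left(v,K \right)} = \sqrt{K - 3} = \sqrt{-3 + K}$)
$d{\left(142,C \right)} - 18604 = \sqrt{-3 - 146} - 18604 = \sqrt{-149} - 18604 = i \sqrt{149} - 18604 = -18604 + i \sqrt{149}$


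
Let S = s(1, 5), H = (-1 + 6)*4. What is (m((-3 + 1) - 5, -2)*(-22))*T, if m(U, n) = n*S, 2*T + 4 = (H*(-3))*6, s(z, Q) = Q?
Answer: -40040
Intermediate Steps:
H = 20 (H = 5*4 = 20)
T = -182 (T = -2 + ((20*(-3))*6)/2 = -2 + (-60*6)/2 = -2 + (1/2)*(-360) = -2 - 180 = -182)
S = 5
m(U, n) = 5*n (m(U, n) = n*5 = 5*n)
(m((-3 + 1) - 5, -2)*(-22))*T = ((5*(-2))*(-22))*(-182) = -10*(-22)*(-182) = 220*(-182) = -40040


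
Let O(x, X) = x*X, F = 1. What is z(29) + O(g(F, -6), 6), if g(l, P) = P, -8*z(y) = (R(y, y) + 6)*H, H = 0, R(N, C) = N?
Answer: -36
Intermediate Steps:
z(y) = 0 (z(y) = -(y + 6)*0/8 = -(6 + y)*0/8 = -⅛*0 = 0)
O(x, X) = X*x
z(29) + O(g(F, -6), 6) = 0 + 6*(-6) = 0 - 36 = -36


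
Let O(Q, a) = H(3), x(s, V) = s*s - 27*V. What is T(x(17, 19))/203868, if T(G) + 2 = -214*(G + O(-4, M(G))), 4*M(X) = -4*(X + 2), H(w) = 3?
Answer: 563/2427 ≈ 0.23197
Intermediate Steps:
x(s, V) = s² - 27*V
M(X) = -2 - X (M(X) = (-4*(X + 2))/4 = (-4*(2 + X))/4 = (-8 - 4*X)/4 = -2 - X)
O(Q, a) = 3
T(G) = -644 - 214*G (T(G) = -2 - 214*(G + 3) = -2 - 214*(3 + G) = -2 + (-642 - 214*G) = -644 - 214*G)
T(x(17, 19))/203868 = (-644 - 214*(17² - 27*19))/203868 = (-644 - 214*(289 - 513))*(1/203868) = (-644 - 214*(-224))*(1/203868) = (-644 + 47936)*(1/203868) = 47292*(1/203868) = 563/2427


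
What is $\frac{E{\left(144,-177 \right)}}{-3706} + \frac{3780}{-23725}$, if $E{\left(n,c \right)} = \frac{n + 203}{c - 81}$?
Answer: $- \frac{721201373}{4536922260} \approx -0.15896$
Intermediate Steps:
$E{\left(n,c \right)} = \frac{203 + n}{-81 + c}$
$\frac{E{\left(144,-177 \right)}}{-3706} + \frac{3780}{-23725} = \frac{\frac{1}{-81 - 177} \left(203 + 144\right)}{-3706} + \frac{3780}{-23725} = \frac{1}{-258} \cdot 347 \left(- \frac{1}{3706}\right) + 3780 \left(- \frac{1}{23725}\right) = \left(- \frac{1}{258}\right) 347 \left(- \frac{1}{3706}\right) - \frac{756}{4745} = \left(- \frac{347}{258}\right) \left(- \frac{1}{3706}\right) - \frac{756}{4745} = \frac{347}{956148} - \frac{756}{4745} = - \frac{721201373}{4536922260}$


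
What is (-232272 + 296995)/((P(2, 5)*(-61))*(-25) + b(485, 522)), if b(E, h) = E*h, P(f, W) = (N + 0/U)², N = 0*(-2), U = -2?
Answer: 64723/253170 ≈ 0.25565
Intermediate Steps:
N = 0
P(f, W) = 0 (P(f, W) = (0 + 0/(-2))² = (0 + 0*(-½))² = (0 + 0)² = 0² = 0)
(-232272 + 296995)/((P(2, 5)*(-61))*(-25) + b(485, 522)) = (-232272 + 296995)/((0*(-61))*(-25) + 485*522) = 64723/(0*(-25) + 253170) = 64723/(0 + 253170) = 64723/253170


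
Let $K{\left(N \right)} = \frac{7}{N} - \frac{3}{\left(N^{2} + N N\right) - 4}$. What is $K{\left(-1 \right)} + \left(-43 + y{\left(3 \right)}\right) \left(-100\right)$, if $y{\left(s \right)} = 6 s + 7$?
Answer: $\frac{3589}{2} \approx 1794.5$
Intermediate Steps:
$y{\left(s \right)} = 7 + 6 s$
$K{\left(N \right)} = - \frac{3}{-4 + 2 N^{2}} + \frac{7}{N}$ ($K{\left(N \right)} = \frac{7}{N} - \frac{3}{\left(N^{2} + N^{2}\right) - 4} = \frac{7}{N} - \frac{3}{2 N^{2} - 4} = \frac{7}{N} - \frac{3}{-4 + 2 N^{2}} = - \frac{3}{-4 + 2 N^{2}} + \frac{7}{N}$)
$K{\left(-1 \right)} + \left(-43 + y{\left(3 \right)}\right) \left(-100\right) = \frac{-28 - -3 + 14 \left(-1\right)^{2}}{2 \left(-1\right) \left(-2 + \left(-1\right)^{2}\right)} + \left(-43 + \left(7 + 6 \cdot 3\right)\right) \left(-100\right) = \frac{1}{2} \left(-1\right) \frac{1}{-2 + 1} \left(-28 + 3 + 14 \cdot 1\right) + \left(-43 + \left(7 + 18\right)\right) \left(-100\right) = \frac{1}{2} \left(-1\right) \frac{1}{-1} \left(-28 + 3 + 14\right) + \left(-43 + 25\right) \left(-100\right) = \frac{1}{2} \left(-1\right) \left(-1\right) \left(-11\right) - -1800 = - \frac{11}{2} + 1800 = \frac{3589}{2}$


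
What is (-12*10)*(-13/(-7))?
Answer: -1560/7 ≈ -222.86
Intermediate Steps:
(-12*10)*(-13/(-7)) = -(-1560)*(-1)/7 = -120*13/7 = -1560/7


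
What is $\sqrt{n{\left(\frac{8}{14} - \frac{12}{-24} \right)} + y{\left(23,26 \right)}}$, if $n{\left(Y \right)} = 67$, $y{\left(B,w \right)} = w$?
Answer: $\sqrt{93} \approx 9.6436$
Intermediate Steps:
$\sqrt{n{\left(\frac{8}{14} - \frac{12}{-24} \right)} + y{\left(23,26 \right)}} = \sqrt{67 + 26} = \sqrt{93}$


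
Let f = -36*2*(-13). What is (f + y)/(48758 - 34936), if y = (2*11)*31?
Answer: 809/6911 ≈ 0.11706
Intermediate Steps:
f = 936 (f = -72*(-13) = 936)
y = 682 (y = 22*31 = 682)
(f + y)/(48758 - 34936) = (936 + 682)/(48758 - 34936) = 1618/13822 = 1618*(1/13822) = 809/6911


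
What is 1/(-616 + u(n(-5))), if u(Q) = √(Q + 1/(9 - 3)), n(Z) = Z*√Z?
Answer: 6/(-3696 + √6*√(1 - 30*I*√5)) ≈ -0.0016297 + 6.2327e-6*I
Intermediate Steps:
n(Z) = Z^(3/2)
u(Q) = √(⅙ + Q) (u(Q) = √(Q + 1/6) = √(Q + ⅙) = √(⅙ + Q))
1/(-616 + u(n(-5))) = 1/(-616 + √(6 + 36*(-5)^(3/2))/6) = 1/(-616 + √(6 + 36*(-5*I*√5))/6) = 1/(-616 + √(6 - 180*I*√5)/6)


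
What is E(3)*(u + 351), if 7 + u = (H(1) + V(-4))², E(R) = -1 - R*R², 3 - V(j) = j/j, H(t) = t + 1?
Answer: -10080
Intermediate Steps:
H(t) = 1 + t
V(j) = 2 (V(j) = 3 - j/j = 3 - 1*1 = 3 - 1 = 2)
E(R) = -1 - R³
u = 9 (u = -7 + ((1 + 1) + 2)² = -7 + (2 + 2)² = -7 + 4² = -7 + 16 = 9)
E(3)*(u + 351) = (-1 - 1*3³)*(9 + 351) = (-1 - 1*27)*360 = (-1 - 27)*360 = -28*360 = -10080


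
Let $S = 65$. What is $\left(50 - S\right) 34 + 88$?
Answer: $-422$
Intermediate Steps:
$\left(50 - S\right) 34 + 88 = \left(50 - 65\right) 34 + 88 = \left(-15\right) 34 + 88 = -510 + 88 = -422$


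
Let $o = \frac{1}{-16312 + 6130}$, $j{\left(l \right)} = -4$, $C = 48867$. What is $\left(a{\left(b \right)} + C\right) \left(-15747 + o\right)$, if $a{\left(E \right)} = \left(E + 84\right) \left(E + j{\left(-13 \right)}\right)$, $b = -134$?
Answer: $- \frac{2980485067495}{3394} \approx -8.7816 \cdot 10^{8}$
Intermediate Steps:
$a{\left(E \right)} = \left(-4 + E\right) \left(84 + E\right)$ ($a{\left(E \right)} = \left(E + 84\right) \left(E - 4\right) = \left(84 + E\right) \left(-4 + E\right) = \left(-4 + E\right) \left(84 + E\right)$)
$o = - \frac{1}{10182}$ ($o = \frac{1}{-10182} = - \frac{1}{10182} \approx -9.8213 \cdot 10^{-5}$)
$\left(a{\left(b \right)} + C\right) \left(-15747 + o\right) = \left(\left(-336 + \left(-134\right)^{2} + 80 \left(-134\right)\right) + 48867\right) \left(-15747 - \frac{1}{10182}\right) = \left(\left(-336 + 17956 - 10720\right) + 48867\right) \left(- \frac{160335955}{10182}\right) = \left(6900 + 48867\right) \left(- \frac{160335955}{10182}\right) = 55767 \left(- \frac{160335955}{10182}\right) = - \frac{2980485067495}{3394}$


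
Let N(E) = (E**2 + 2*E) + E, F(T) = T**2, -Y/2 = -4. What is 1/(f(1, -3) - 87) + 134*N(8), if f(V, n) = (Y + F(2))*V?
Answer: 884399/75 ≈ 11792.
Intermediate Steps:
Y = 8 (Y = -2*(-4) = 8)
f(V, n) = 12*V (f(V, n) = (8 + 2**2)*V = (8 + 4)*V = 12*V)
N(E) = E**2 + 3*E
1/(f(1, -3) - 87) + 134*N(8) = 1/(12*1 - 87) + 134*(8*(3 + 8)) = 1/(12 - 87) + 134*(8*11) = 1/(-75) + 134*88 = -1/75 + 11792 = 884399/75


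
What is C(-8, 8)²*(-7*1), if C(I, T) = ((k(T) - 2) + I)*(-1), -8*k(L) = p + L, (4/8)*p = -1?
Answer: -12943/16 ≈ -808.94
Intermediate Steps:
p = -2 (p = 2*(-1) = -2)
k(L) = ¼ - L/8 (k(L) = -(-2 + L)/8 = ¼ - L/8)
C(I, T) = 7/4 - I + T/8 (C(I, T) = (((¼ - T/8) - 2) + I)*(-1) = ((-7/4 - T/8) + I)*(-1) = (-7/4 + I - T/8)*(-1) = 7/4 - I + T/8)
C(-8, 8)²*(-7*1) = (7/4 - 1*(-8) + (⅛)*8)²*(-7*1) = (7/4 + 8 + 1)²*(-7) = (43/4)²*(-7) = (1849/16)*(-7) = -12943/16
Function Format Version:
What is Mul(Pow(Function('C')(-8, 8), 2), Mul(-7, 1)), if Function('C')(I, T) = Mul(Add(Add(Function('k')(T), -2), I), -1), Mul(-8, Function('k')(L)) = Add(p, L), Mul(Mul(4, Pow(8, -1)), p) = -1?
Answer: Rational(-12943, 16) ≈ -808.94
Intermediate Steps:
p = -2 (p = Mul(2, -1) = -2)
Function('k')(L) = Add(Rational(1, 4), Mul(Rational(-1, 8), L)) (Function('k')(L) = Mul(Rational(-1, 8), Add(-2, L)) = Add(Rational(1, 4), Mul(Rational(-1, 8), L)))
Function('C')(I, T) = Add(Rational(7, 4), Mul(-1, I), Mul(Rational(1, 8), T)) (Function('C')(I, T) = Mul(Add(Add(Add(Rational(1, 4), Mul(Rational(-1, 8), T)), -2), I), -1) = Mul(Add(Add(Rational(-7, 4), Mul(Rational(-1, 8), T)), I), -1) = Mul(Add(Rational(-7, 4), I, Mul(Rational(-1, 8), T)), -1) = Add(Rational(7, 4), Mul(-1, I), Mul(Rational(1, 8), T)))
Mul(Pow(Function('C')(-8, 8), 2), Mul(-7, 1)) = Mul(Pow(Add(Rational(7, 4), Mul(-1, -8), Mul(Rational(1, 8), 8)), 2), Mul(-7, 1)) = Mul(Pow(Add(Rational(7, 4), 8, 1), 2), -7) = Mul(Pow(Rational(43, 4), 2), -7) = Mul(Rational(1849, 16), -7) = Rational(-12943, 16)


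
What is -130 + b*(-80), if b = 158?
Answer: -12770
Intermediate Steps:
-130 + b*(-80) = -130 + 158*(-80) = -130 - 12640 = -12770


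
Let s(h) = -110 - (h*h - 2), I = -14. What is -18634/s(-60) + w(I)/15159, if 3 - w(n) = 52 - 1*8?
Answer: 47053463/9368262 ≈ 5.0226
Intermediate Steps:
w(n) = -41 (w(n) = 3 - (52 - 1*8) = 3 - (52 - 8) = 3 - 1*44 = 3 - 44 = -41)
s(h) = -108 - h² (s(h) = -110 - (h² - 2) = -110 - (-2 + h²) = -110 + (2 - h²) = -108 - h²)
-18634/s(-60) + w(I)/15159 = -18634/(-108 - 1*(-60)²) - 41/15159 = -18634/(-108 - 1*3600) - 41*1/15159 = -18634/(-108 - 3600) - 41/15159 = -18634/(-3708) - 41/15159 = -18634*(-1/3708) - 41/15159 = 9317/1854 - 41/15159 = 47053463/9368262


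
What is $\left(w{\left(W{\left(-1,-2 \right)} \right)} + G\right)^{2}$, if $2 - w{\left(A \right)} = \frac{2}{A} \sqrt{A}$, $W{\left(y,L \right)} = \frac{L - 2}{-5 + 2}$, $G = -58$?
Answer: $\left(56 + \sqrt{3}\right)^{2} \approx 3333.0$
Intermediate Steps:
$W{\left(y,L \right)} = \frac{2}{3} - \frac{L}{3}$ ($W{\left(y,L \right)} = \frac{-2 + L}{-3} = \left(-2 + L\right) \left(- \frac{1}{3}\right) = \frac{2}{3} - \frac{L}{3}$)
$w{\left(A \right)} = 2 - \frac{2}{\sqrt{A}}$ ($w{\left(A \right)} = 2 - \frac{2}{A} \sqrt{A} = 2 - \frac{2}{\sqrt{A}}$)
$\left(w{\left(W{\left(-1,-2 \right)} \right)} + G\right)^{2} = \left(\left(2 - \frac{2}{\sqrt{\frac{2}{3} - - \frac{2}{3}}}\right) - 58\right)^{2} = \left(\left(2 - \frac{2}{\sqrt{\frac{2}{3} + \frac{2}{3}}}\right) - 58\right)^{2} = \left(\left(2 - \frac{2}{\frac{2}{3} \sqrt{3}}\right) - 58\right)^{2} = \left(\left(2 - 2 \frac{\sqrt{3}}{2}\right) - 58\right)^{2} = \left(\left(2 - \sqrt{3}\right) - 58\right)^{2} = \left(-56 - \sqrt{3}\right)^{2}$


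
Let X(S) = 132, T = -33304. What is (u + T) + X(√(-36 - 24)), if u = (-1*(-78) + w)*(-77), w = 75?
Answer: -44953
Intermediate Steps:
u = -11781 (u = (-1*(-78) + 75)*(-77) = (78 + 75)*(-77) = 153*(-77) = -11781)
(u + T) + X(√(-36 - 24)) = (-11781 - 33304) + 132 = -45085 + 132 = -44953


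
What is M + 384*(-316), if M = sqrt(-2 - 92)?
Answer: -121344 + I*sqrt(94) ≈ -1.2134e+5 + 9.6954*I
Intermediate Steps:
M = I*sqrt(94) (M = sqrt(-94) = I*sqrt(94) ≈ 9.6954*I)
M + 384*(-316) = I*sqrt(94) + 384*(-316) = I*sqrt(94) - 121344 = -121344 + I*sqrt(94)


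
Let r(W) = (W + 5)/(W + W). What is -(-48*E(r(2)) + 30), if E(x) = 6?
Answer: 258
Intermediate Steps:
r(W) = (5 + W)/(2*W) (r(W) = (5 + W)/((2*W)) = (5 + W)*(1/(2*W)) = (5 + W)/(2*W))
-(-48*E(r(2)) + 30) = -(-48*6 + 30) = -(-288 + 30) = -1*(-258) = 258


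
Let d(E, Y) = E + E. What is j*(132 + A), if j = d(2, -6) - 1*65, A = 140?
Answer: -16592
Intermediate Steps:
d(E, Y) = 2*E
j = -61 (j = 2*2 - 1*65 = 4 - 65 = -61)
j*(132 + A) = -61*(132 + 140) = -61*272 = -16592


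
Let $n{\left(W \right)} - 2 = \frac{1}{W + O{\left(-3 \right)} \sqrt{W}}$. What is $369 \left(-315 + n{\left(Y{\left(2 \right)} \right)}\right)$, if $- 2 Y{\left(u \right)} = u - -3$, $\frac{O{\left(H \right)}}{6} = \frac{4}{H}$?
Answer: $\frac{369 \left(- 2504 \sqrt{10} + 1567 i\right)}{- 5 i + 8 \sqrt{10}} \approx -1.155 \cdot 10^{5} + 28.075 i$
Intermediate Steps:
$O{\left(H \right)} = \frac{24}{H}$ ($O{\left(H \right)} = 6 \frac{4}{H} = \frac{24}{H}$)
$Y{\left(u \right)} = - \frac{3}{2} - \frac{u}{2}$ ($Y{\left(u \right)} = - \frac{u - -3}{2} = - \frac{u + 3}{2} = - \frac{3 + u}{2} = - \frac{3}{2} - \frac{u}{2}$)
$n{\left(W \right)} = 2 + \frac{1}{W - 8 \sqrt{W}}$ ($n{\left(W \right)} = 2 + \frac{1}{W + \frac{24}{-3} \sqrt{W}} = 2 + \frac{1}{W + 24 \left(- \frac{1}{3}\right) \sqrt{W}} = 2 + \frac{1}{W - 8 \sqrt{W}}$)
$369 \left(-315 + n{\left(Y{\left(2 \right)} \right)}\right) = 369 \left(-315 + \frac{1 - 16 \sqrt{- \frac{3}{2} - 1} + 2 \left(- \frac{3}{2} - 1\right)}{\left(- \frac{3}{2} - 1\right) - 8 \sqrt{- \frac{3}{2} - 1}}\right) = 369 \left(-315 + \frac{1 - 16 \sqrt{- \frac{5}{2}} + 2 \left(- \frac{5}{2}\right)}{- \frac{5}{2} - 8 \sqrt{- \frac{5}{2}}}\right) = 369 \left(-315 + \frac{1 - 16 \frac{i \sqrt{10}}{2} - 5}{- \frac{5}{2} - 8 \frac{i \sqrt{10}}{2}}\right) = 369 \left(-315 + \frac{1 - 8 i \sqrt{10} - 5}{- \frac{5}{2} - 4 i \sqrt{10}}\right) = 369 \left(-315 + \frac{-4 - 8 i \sqrt{10}}{- \frac{5}{2} - 4 i \sqrt{10}}\right) = -116235 + \frac{369 \left(-4 - 8 i \sqrt{10}\right)}{- \frac{5}{2} - 4 i \sqrt{10}}$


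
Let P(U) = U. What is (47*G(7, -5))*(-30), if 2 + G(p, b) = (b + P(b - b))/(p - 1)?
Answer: 3995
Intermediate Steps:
G(p, b) = -2 + b/(-1 + p) (G(p, b) = -2 + (b + (b - b))/(p - 1) = -2 + (b + 0)/(-1 + p) = -2 + b/(-1 + p))
(47*G(7, -5))*(-30) = (47*((2 - 5 - 2*7)/(-1 + 7)))*(-30) = (47*((2 - 5 - 14)/6))*(-30) = (47*((⅙)*(-17)))*(-30) = (47*(-17/6))*(-30) = -799/6*(-30) = 3995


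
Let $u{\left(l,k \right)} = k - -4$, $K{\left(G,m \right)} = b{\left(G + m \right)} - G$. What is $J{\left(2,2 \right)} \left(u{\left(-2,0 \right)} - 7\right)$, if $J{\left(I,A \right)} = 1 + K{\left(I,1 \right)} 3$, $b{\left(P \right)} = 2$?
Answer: $-3$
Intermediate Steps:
$K{\left(G,m \right)} = 2 - G$
$u{\left(l,k \right)} = 4 + k$ ($u{\left(l,k \right)} = k + 4 = 4 + k$)
$J{\left(I,A \right)} = 7 - 3 I$ ($J{\left(I,A \right)} = 1 + \left(2 - I\right) 3 = 1 - \left(-6 + 3 I\right) = 7 - 3 I$)
$J{\left(2,2 \right)} \left(u{\left(-2,0 \right)} - 7\right) = \left(7 - 6\right) \left(\left(4 + 0\right) - 7\right) = \left(7 - 6\right) \left(4 - 7\right) = 1 \left(-3\right) = -3$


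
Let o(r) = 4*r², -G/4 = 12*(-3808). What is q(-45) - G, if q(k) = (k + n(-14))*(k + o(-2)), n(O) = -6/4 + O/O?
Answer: -362929/2 ≈ -1.8146e+5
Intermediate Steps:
n(O) = -½ (n(O) = -6*¼ + 1 = -3/2 + 1 = -½)
G = 182784 (G = -48*(-3808) = -4*(-45696) = 182784)
q(k) = (16 + k)*(-½ + k) (q(k) = (k - ½)*(k + 4*(-2)²) = (-½ + k)*(k + 4*4) = (-½ + k)*(k + 16) = (-½ + k)*(16 + k) = (16 + k)*(-½ + k))
q(-45) - G = (-8 + (-45)² + (31/2)*(-45)) - 1*182784 = (-8 + 2025 - 1395/2) - 182784 = 2639/2 - 182784 = -362929/2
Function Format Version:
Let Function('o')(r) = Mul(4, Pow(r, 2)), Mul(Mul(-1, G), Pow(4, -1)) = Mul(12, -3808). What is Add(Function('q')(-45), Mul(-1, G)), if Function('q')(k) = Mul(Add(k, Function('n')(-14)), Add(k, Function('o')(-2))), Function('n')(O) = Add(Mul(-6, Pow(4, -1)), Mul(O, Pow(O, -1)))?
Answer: Rational(-362929, 2) ≈ -1.8146e+5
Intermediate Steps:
Function('n')(O) = Rational(-1, 2) (Function('n')(O) = Add(Mul(-6, Rational(1, 4)), 1) = Add(Rational(-3, 2), 1) = Rational(-1, 2))
G = 182784 (G = Mul(-4, Mul(12, -3808)) = Mul(-4, -45696) = 182784)
Function('q')(k) = Mul(Add(16, k), Add(Rational(-1, 2), k)) (Function('q')(k) = Mul(Add(k, Rational(-1, 2)), Add(k, Mul(4, Pow(-2, 2)))) = Mul(Add(Rational(-1, 2), k), Add(k, Mul(4, 4))) = Mul(Add(Rational(-1, 2), k), Add(k, 16)) = Mul(Add(Rational(-1, 2), k), Add(16, k)) = Mul(Add(16, k), Add(Rational(-1, 2), k)))
Add(Function('q')(-45), Mul(-1, G)) = Add(Add(-8, Pow(-45, 2), Mul(Rational(31, 2), -45)), Mul(-1, 182784)) = Add(Add(-8, 2025, Rational(-1395, 2)), -182784) = Add(Rational(2639, 2), -182784) = Rational(-362929, 2)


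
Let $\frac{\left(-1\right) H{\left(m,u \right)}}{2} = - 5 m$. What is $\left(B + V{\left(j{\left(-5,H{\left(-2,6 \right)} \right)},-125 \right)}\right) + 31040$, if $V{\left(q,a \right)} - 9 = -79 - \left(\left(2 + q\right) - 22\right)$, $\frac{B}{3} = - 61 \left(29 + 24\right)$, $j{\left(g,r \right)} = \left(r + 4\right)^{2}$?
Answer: $21035$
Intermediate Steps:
$H{\left(m,u \right)} = 10 m$ ($H{\left(m,u \right)} = - 2 \left(- 5 m\right) = 10 m$)
$j{\left(g,r \right)} = \left(4 + r\right)^{2}$
$B = -9699$ ($B = 3 \left(- 61 \left(29 + 24\right)\right) = 3 \left(\left(-61\right) 53\right) = 3 \left(-3233\right) = -9699$)
$V{\left(q,a \right)} = -50 - q$ ($V{\left(q,a \right)} = 9 - \left(59 + q\right) = -50 - q$)
$\left(B + V{\left(j{\left(-5,H{\left(-2,6 \right)} \right)},-125 \right)}\right) + 31040 = \left(-9699 - \left(50 + \left(4 + 10 \left(-2\right)\right)^{2}\right)\right) + 31040 = \left(-9699 - \left(50 + \left(4 - 20\right)^{2}\right)\right) + 31040 = \left(-9699 - 306\right) + 31040 = -10005 + 31040 = 21035$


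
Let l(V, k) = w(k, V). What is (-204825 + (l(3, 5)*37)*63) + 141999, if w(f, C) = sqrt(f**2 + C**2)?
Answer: -62826 + 2331*sqrt(34) ≈ -49234.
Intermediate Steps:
w(f, C) = sqrt(C**2 + f**2)
l(V, k) = sqrt(V**2 + k**2)
(-204825 + (l(3, 5)*37)*63) + 141999 = (-204825 + (sqrt(3**2 + 5**2)*37)*63) + 141999 = (-204825 + (sqrt(9 + 25)*37)*63) + 141999 = (-204825 + (sqrt(34)*37)*63) + 141999 = (-204825 + (37*sqrt(34))*63) + 141999 = (-204825 + 2331*sqrt(34)) + 141999 = -62826 + 2331*sqrt(34)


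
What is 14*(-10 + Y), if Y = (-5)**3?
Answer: -1890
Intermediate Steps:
Y = -125
14*(-10 + Y) = 14*(-10 - 125) = 14*(-135) = -1890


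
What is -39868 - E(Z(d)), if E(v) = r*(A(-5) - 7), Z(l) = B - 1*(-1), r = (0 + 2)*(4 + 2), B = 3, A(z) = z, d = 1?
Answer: -39724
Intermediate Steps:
r = 12 (r = 2*6 = 12)
Z(l) = 4 (Z(l) = 3 - 1*(-1) = 3 + 1 = 4)
E(v) = -144 (E(v) = 12*(-5 - 7) = 12*(-12) = -144)
-39868 - E(Z(d)) = -39868 - 1*(-144) = -39868 + 144 = -39724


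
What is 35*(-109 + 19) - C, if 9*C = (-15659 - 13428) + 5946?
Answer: -5209/9 ≈ -578.78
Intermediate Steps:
C = -23141/9 (C = ((-15659 - 13428) + 5946)/9 = (-29087 + 5946)/9 = (⅑)*(-23141) = -23141/9 ≈ -2571.2)
35*(-109 + 19) - C = 35*(-109 + 19) - 1*(-23141/9) = 35*(-90) + 23141/9 = -3150 + 23141/9 = -5209/9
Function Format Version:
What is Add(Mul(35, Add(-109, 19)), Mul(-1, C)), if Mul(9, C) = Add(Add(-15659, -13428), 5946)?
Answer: Rational(-5209, 9) ≈ -578.78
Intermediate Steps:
C = Rational(-23141, 9) (C = Mul(Rational(1, 9), Add(Add(-15659, -13428), 5946)) = Mul(Rational(1, 9), Add(-29087, 5946)) = Mul(Rational(1, 9), -23141) = Rational(-23141, 9) ≈ -2571.2)
Add(Mul(35, Add(-109, 19)), Mul(-1, C)) = Add(Mul(35, Add(-109, 19)), Mul(-1, Rational(-23141, 9))) = Add(Mul(35, -90), Rational(23141, 9)) = Add(-3150, Rational(23141, 9)) = Rational(-5209, 9)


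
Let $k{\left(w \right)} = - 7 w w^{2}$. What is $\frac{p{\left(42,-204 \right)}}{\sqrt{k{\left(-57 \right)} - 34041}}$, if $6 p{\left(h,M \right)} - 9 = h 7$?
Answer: $\frac{101 \sqrt{1262310}}{2524620} \approx 0.044948$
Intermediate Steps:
$p{\left(h,M \right)} = \frac{3}{2} + \frac{7 h}{6}$ ($p{\left(h,M \right)} = \frac{3}{2} + \frac{h 7}{6} = \frac{3}{2} + \frac{7 h}{6}$)
$k{\left(w \right)} = - 7 w^{3}$
$\frac{p{\left(42,-204 \right)}}{\sqrt{k{\left(-57 \right)} - 34041}} = \frac{\frac{3}{2} + \frac{7}{6} \cdot 42}{\sqrt{- 7 \left(-57\right)^{3} - 34041}} = \frac{\frac{3}{2} + 49}{\sqrt{\left(-7\right) \left(-185193\right) - 34041}} = \frac{101}{2 \sqrt{1296351 - 34041}} = \frac{101}{2 \sqrt{1262310}} = \frac{101 \frac{\sqrt{1262310}}{1262310}}{2} = \frac{101 \sqrt{1262310}}{2524620}$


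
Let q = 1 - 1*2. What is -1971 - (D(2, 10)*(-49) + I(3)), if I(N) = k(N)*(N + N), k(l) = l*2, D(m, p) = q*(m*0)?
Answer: -2007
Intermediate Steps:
q = -1 (q = 1 - 2 = -1)
D(m, p) = 0 (D(m, p) = -m*0 = -1*0 = 0)
k(l) = 2*l
I(N) = 4*N² (I(N) = (2*N)*(N + N) = (2*N)*(2*N) = 4*N²)
-1971 - (D(2, 10)*(-49) + I(3)) = -1971 - (0*(-49) + 4*3²) = -1971 - (0 + 4*9) = -1971 - (0 + 36) = -1971 - 1*36 = -1971 - 36 = -2007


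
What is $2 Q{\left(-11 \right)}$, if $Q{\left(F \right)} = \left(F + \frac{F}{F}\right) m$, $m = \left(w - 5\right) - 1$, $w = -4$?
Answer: $200$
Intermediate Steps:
$m = -10$ ($m = \left(-4 - 5\right) - 1 = -9 - 1 = -10$)
$Q{\left(F \right)} = -10 - 10 F$ ($Q{\left(F \right)} = \left(F + \frac{F}{F}\right) \left(-10\right) = \left(F + 1\right) \left(-10\right) = \left(1 + F\right) \left(-10\right) = -10 - 10 F$)
$2 Q{\left(-11 \right)} = 2 \left(-10 - -110\right) = 2 \left(-10 + 110\right) = 2 \cdot 100 = 200$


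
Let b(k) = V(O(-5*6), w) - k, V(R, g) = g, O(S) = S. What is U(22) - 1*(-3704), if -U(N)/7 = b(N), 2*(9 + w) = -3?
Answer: 7863/2 ≈ 3931.5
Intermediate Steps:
w = -21/2 (w = -9 + (½)*(-3) = -9 - 3/2 = -21/2 ≈ -10.500)
b(k) = -21/2 - k
U(N) = 147/2 + 7*N (U(N) = -7*(-21/2 - N) = 147/2 + 7*N)
U(22) - 1*(-3704) = (147/2 + 7*22) - 1*(-3704) = (147/2 + 154) + 3704 = 455/2 + 3704 = 7863/2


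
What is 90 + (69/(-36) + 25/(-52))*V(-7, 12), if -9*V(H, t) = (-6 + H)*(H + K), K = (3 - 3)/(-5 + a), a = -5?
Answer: 6169/54 ≈ 114.24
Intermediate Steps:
K = 0 (K = (3 - 3)/(-5 - 5) = 0/(-10) = 0*(-⅒) = 0)
V(H, t) = -H*(-6 + H)/9 (V(H, t) = -(-6 + H)*(H + 0)/9 = -(-6 + H)*H/9 = -H*(-6 + H)/9)
90 + (69/(-36) + 25/(-52))*V(-7, 12) = 90 + (69/(-36) + 25/(-52))*((⅑)*(-7)*(6 - 1*(-7))) = 90 + (69*(-1/36) + 25*(-1/52))*((⅑)*(-7)*(6 + 7)) = 90 + (-23/12 - 25/52)*((⅑)*(-7)*13) = 90 - 187/78*(-91/9) = 90 + 1309/54 = 6169/54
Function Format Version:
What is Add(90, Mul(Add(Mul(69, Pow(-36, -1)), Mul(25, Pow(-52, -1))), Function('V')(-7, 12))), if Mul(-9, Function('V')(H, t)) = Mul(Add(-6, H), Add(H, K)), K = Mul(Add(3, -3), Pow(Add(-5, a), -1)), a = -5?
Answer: Rational(6169, 54) ≈ 114.24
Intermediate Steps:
K = 0 (K = Mul(Add(3, -3), Pow(Add(-5, -5), -1)) = Mul(0, Pow(-10, -1)) = Mul(0, Rational(-1, 10)) = 0)
Function('V')(H, t) = Mul(Rational(-1, 9), H, Add(-6, H)) (Function('V')(H, t) = Mul(Rational(-1, 9), Mul(Add(-6, H), Add(H, 0))) = Mul(Rational(-1, 9), Mul(Add(-6, H), H)) = Mul(Rational(-1, 9), Mul(H, Add(-6, H))) = Mul(Rational(-1, 9), H, Add(-6, H)))
Add(90, Mul(Add(Mul(69, Pow(-36, -1)), Mul(25, Pow(-52, -1))), Function('V')(-7, 12))) = Add(90, Mul(Add(Mul(69, Pow(-36, -1)), Mul(25, Pow(-52, -1))), Mul(Rational(1, 9), -7, Add(6, Mul(-1, -7))))) = Add(90, Mul(Add(Mul(69, Rational(-1, 36)), Mul(25, Rational(-1, 52))), Mul(Rational(1, 9), -7, Add(6, 7)))) = Add(90, Mul(Add(Rational(-23, 12), Rational(-25, 52)), Mul(Rational(1, 9), -7, 13))) = Add(90, Mul(Rational(-187, 78), Rational(-91, 9))) = Add(90, Rational(1309, 54)) = Rational(6169, 54)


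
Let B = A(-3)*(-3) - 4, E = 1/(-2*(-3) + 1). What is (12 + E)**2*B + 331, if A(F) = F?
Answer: 52344/49 ≈ 1068.2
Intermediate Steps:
E = 1/7 (E = 1/(6 + 1) = 1/7 ≈ 0.14286)
B = 5 (B = -3*(-3) - 4 = 9 - 4 = 5)
(12 + E)**2*B + 331 = (12 + 1/7)**2*5 + 331 = (85/7)**2*5 + 331 = (7225/49)*5 + 331 = 36125/49 + 331 = 52344/49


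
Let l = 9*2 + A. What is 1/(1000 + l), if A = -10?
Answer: 1/1008 ≈ 0.00099206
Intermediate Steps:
l = 8 (l = 9*2 - 10 = 18 - 10 = 8)
1/(1000 + l) = 1/(1000 + 8) = 1/1008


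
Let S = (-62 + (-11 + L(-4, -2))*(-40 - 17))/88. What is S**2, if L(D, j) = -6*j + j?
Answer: 25/7744 ≈ 0.0032283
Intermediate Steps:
L(D, j) = -5*j
S = -5/88 (S = (-62 + (-11 - 5*(-2))*(-40 - 17))/88 = (-62 + (-11 + 10)*(-57))*(1/88) = (-62 - 1*(-57))*(1/88) = (-62 + 57)*(1/88) = -5*1/88 = -5/88 ≈ -0.056818)
S**2 = (-5/88)**2 = 25/7744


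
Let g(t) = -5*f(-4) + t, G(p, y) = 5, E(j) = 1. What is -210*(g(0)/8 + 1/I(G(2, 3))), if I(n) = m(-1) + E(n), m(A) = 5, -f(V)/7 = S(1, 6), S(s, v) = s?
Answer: -3815/4 ≈ -953.75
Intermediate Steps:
f(V) = -7 (f(V) = -7*1 = -7)
I(n) = 6 (I(n) = 5 + 1 = 6)
g(t) = 35 + t (g(t) = -5*(-7) + t = 35 + t)
-210*(g(0)/8 + 1/I(G(2, 3))) = -210*((35 + 0)/8 + 1/6) = -210*(35*(⅛) + 1*(⅙)) = -210*(35/8 + ⅙) = -210*109/24 = -3815/4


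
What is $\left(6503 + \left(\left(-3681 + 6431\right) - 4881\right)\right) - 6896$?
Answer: $-2524$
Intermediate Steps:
$\left(6503 + \left(\left(-3681 + 6431\right) - 4881\right)\right) - 6896 = \left(6503 + \left(2750 - 4881\right)\right) - 6896 = \left(6503 - 2131\right) - 6896 = 4372 - 6896 = -2524$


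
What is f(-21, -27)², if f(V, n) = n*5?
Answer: 18225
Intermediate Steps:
f(V, n) = 5*n
f(-21, -27)² = (5*(-27))² = (-135)² = 18225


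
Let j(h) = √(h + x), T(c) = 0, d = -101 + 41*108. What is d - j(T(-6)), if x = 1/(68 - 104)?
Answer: 4327 - I/6 ≈ 4327.0 - 0.16667*I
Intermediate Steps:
d = 4327 (d = -101 + 4428 = 4327)
x = -1/36 (x = 1/(-36) = -1/36 ≈ -0.027778)
j(h) = √(-1/36 + h) (j(h) = √(h - 1/36) = √(-1/36 + h))
d - j(T(-6)) = 4327 - √(-1 + 36*0)/6 = 4327 - √(-1 + 0)/6 = 4327 - √(-1)/6 = 4327 - I/6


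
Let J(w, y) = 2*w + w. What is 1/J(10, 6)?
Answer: 1/30 ≈ 0.033333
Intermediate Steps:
J(w, y) = 3*w
1/J(10, 6) = 1/(3*10) = 1/30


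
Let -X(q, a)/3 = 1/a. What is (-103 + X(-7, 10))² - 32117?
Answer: -2144611/100 ≈ -21446.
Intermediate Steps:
X(q, a) = -3/a
(-103 + X(-7, 10))² - 32117 = (-103 - 3/10)² - 32117 = (-1033/10)² - 32117 = 1067089/100 - 32117 = -2144611/100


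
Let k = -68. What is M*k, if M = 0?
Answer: 0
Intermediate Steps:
M*k = 0*(-68) = 0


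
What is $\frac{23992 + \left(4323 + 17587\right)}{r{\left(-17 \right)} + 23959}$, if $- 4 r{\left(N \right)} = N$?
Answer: $\frac{183608}{95853} \approx 1.9155$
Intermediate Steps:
$r{\left(N \right)} = - \frac{N}{4}$
$\frac{23992 + \left(4323 + 17587\right)}{r{\left(-17 \right)} + 23959} = \frac{23992 + \left(4323 + 17587\right)}{\left(- \frac{1}{4}\right) \left(-17\right) + 23959} = \frac{23992 + 21910}{\frac{17}{4} + 23959} = \frac{45902}{\frac{95853}{4}} = 45902 \cdot \frac{4}{95853} = \frac{183608}{95853}$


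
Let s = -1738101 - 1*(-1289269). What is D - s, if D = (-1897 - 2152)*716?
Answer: -2450252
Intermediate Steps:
D = -2899084 (D = -4049*716 = -2899084)
s = -448832 (s = -1738101 + 1289269 = -448832)
D - s = -2899084 - 1*(-448832) = -2899084 + 448832 = -2450252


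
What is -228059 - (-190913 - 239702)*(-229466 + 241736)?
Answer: 5283417991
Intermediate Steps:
-228059 - (-190913 - 239702)*(-229466 + 241736) = -228059 - (-430615)*12270 = -228059 - 1*(-5283646050) = -228059 + 5283646050 = 5283417991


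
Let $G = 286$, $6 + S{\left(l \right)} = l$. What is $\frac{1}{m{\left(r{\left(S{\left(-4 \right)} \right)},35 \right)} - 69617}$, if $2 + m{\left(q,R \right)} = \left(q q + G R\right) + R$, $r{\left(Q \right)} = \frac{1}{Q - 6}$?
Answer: $- \frac{256}{15250943} \approx -1.6786 \cdot 10^{-5}$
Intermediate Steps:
$S{\left(l \right)} = -6 + l$
$r{\left(Q \right)} = \frac{1}{-6 + Q}$
$m{\left(q,R \right)} = -2 + q^{2} + 287 R$ ($m{\left(q,R \right)} = -2 + \left(\left(q q + 286 R\right) + R\right) = -2 + \left(\left(q^{2} + 286 R\right) + R\right) = -2 + \left(q^{2} + 287 R\right) = -2 + q^{2} + 287 R$)
$\frac{1}{m{\left(r{\left(S{\left(-4 \right)} \right)},35 \right)} - 69617} = \frac{1}{\left(-2 + \left(\frac{1}{-6 - 10}\right)^{2} + 287 \cdot 35\right) - 69617} = \frac{1}{\left(-2 + \left(\frac{1}{-6 - 10}\right)^{2} + 10045\right) - 69617} = \frac{1}{\left(-2 + \left(\frac{1}{-16}\right)^{2} + 10045\right) - 69617} = \frac{1}{\left(-2 + \left(- \frac{1}{16}\right)^{2} + 10045\right) - 69617} = \frac{1}{\left(-2 + \frac{1}{256} + 10045\right) - 69617} = \frac{1}{\frac{2571009}{256} - 69617} = \frac{1}{- \frac{15250943}{256}} = - \frac{256}{15250943}$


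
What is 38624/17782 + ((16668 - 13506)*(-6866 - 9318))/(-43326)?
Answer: 4468853320/3776583 ≈ 1183.3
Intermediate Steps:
38624/17782 + ((16668 - 13506)*(-6866 - 9318))/(-43326) = 38624*(1/17782) + (3162*(-16184))*(-1/43326) = 1136/523 - 51173808*(-1/43326) = 1136/523 + 8528968/7221 = 4468853320/3776583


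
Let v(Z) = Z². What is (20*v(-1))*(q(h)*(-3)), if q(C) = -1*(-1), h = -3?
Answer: -60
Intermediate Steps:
q(C) = 1
(20*v(-1))*(q(h)*(-3)) = (20*(-1)²)*(1*(-3)) = (20*1)*(-3) = 20*(-3) = -60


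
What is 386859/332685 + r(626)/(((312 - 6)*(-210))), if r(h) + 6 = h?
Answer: 136962748/118768545 ≈ 1.1532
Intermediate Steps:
r(h) = -6 + h
386859/332685 + r(626)/(((312 - 6)*(-210))) = 386859/332685 + (-6 + 626)/(((312 - 6)*(-210))) = 386859*(1/332685) + 620/((306*(-210))) = 128953/110895 + 620/(-64260) = 128953/110895 + 620*(-1/64260) = 128953/110895 - 31/3213 = 136962748/118768545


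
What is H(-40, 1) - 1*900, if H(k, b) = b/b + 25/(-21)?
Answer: -18904/21 ≈ -900.19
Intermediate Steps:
H(k, b) = -4/21 (H(k, b) = 1 + 25*(-1/21) = 1 - 25/21 = -4/21)
H(-40, 1) - 1*900 = -4/21 - 1*900 = -4/21 - 900 = -18904/21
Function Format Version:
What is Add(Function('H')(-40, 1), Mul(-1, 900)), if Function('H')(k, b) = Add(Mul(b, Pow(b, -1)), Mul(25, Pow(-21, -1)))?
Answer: Rational(-18904, 21) ≈ -900.19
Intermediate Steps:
Function('H')(k, b) = Rational(-4, 21) (Function('H')(k, b) = Add(1, Mul(25, Rational(-1, 21))) = Add(1, Rational(-25, 21)) = Rational(-4, 21))
Add(Function('H')(-40, 1), Mul(-1, 900)) = Add(Rational(-4, 21), Mul(-1, 900)) = Add(Rational(-4, 21), -900) = Rational(-18904, 21)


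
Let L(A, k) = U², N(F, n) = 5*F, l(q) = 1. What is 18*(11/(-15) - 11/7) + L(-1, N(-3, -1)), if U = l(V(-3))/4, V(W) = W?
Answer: -23197/560 ≈ -41.423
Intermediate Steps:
U = ¼ (U = 1/4 = 1*(¼) = ¼ ≈ 0.25000)
L(A, k) = 1/16 (L(A, k) = (¼)² = 1/16)
18*(11/(-15) - 11/7) + L(-1, N(-3, -1)) = 18*(11/(-15) - 11/7) + 1/16 = 18*(11*(-1/15) - 11*⅐) + 1/16 = 18*(-11/15 - 11/7) + 1/16 = 18*(-242/105) + 1/16 = -1452/35 + 1/16 = -23197/560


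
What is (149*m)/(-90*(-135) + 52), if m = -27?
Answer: -4023/12202 ≈ -0.32970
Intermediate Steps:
(149*m)/(-90*(-135) + 52) = (149*(-27))/(-90*(-135) + 52) = -4023/(12150 + 52) = -4023/12202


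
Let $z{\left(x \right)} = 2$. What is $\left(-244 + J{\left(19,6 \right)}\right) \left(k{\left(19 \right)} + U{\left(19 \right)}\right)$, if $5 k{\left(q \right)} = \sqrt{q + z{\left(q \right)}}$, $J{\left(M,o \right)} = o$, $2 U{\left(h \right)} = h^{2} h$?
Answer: $-816221 - \frac{238 \sqrt{21}}{5} \approx -8.1644 \cdot 10^{5}$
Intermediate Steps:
$U{\left(h \right)} = \frac{h^{3}}{2}$ ($U{\left(h \right)} = \frac{h^{2} h}{2} = \frac{h^{3}}{2}$)
$k{\left(q \right)} = \frac{\sqrt{2 + q}}{5}$ ($k{\left(q \right)} = \frac{\sqrt{q + 2}}{5} = \frac{\sqrt{2 + q}}{5}$)
$\left(-244 + J{\left(19,6 \right)}\right) \left(k{\left(19 \right)} + U{\left(19 \right)}\right) = \left(-244 + 6\right) \left(\frac{\sqrt{2 + 19}}{5} + \frac{19^{3}}{2}\right) = - 238 \left(\frac{\sqrt{21}}{5} + \frac{1}{2} \cdot 6859\right) = - 238 \left(\frac{\sqrt{21}}{5} + \frac{6859}{2}\right) = - 238 \left(\frac{6859}{2} + \frac{\sqrt{21}}{5}\right) = -816221 - \frac{238 \sqrt{21}}{5}$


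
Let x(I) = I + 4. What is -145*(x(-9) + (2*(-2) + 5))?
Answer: 580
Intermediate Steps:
x(I) = 4 + I
-145*(x(-9) + (2*(-2) + 5)) = -145*((4 - 9) + (2*(-2) + 5)) = -145*(-5 + (-4 + 5)) = -145*(-5 + 1) = -145*(-4) = 580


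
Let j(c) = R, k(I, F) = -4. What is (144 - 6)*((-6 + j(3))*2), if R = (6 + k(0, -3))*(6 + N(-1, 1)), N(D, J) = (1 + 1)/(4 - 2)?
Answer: 2208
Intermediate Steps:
N(D, J) = 1 (N(D, J) = 2/2 = 2*(1/2) = 1)
R = 14 (R = (6 - 4)*(6 + 1) = 2*7 = 14)
j(c) = 14
(144 - 6)*((-6 + j(3))*2) = (144 - 6)*((-6 + 14)*2) = 138*(8*2) = 138*16 = 2208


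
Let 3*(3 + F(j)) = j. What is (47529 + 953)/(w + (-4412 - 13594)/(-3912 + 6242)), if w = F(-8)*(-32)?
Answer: 169444590/606751 ≈ 279.27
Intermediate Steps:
F(j) = -3 + j/3
w = 544/3 (w = (-3 + (⅓)*(-8))*(-32) = (-3 - 8/3)*(-32) = -17/3*(-32) = 544/3 ≈ 181.33)
(47529 + 953)/(w + (-4412 - 13594)/(-3912 + 6242)) = (47529 + 953)/(544/3 + (-4412 - 13594)/(-3912 + 6242)) = 48482/(544/3 - 18006/2330) = 48482/(544/3 - 18006*1/2330) = 48482/(544/3 - 9003/1165) = 48482/(606751/3495) = 48482*(3495/606751) = 169444590/606751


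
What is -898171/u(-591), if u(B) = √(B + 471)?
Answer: 898171*I*√30/60 ≈ 81991.0*I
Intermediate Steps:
u(B) = √(471 + B)
-898171/u(-591) = -898171/√(471 - 591) = -898171*(-I*√30/60) = -(-898171)*I*√30/60 = 898171*I*√30/60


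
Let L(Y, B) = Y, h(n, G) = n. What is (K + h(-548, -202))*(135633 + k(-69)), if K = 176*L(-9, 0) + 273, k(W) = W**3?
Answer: 358556484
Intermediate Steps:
K = -1311 (K = 176*(-9) + 273 = -1584 + 273 = -1311)
(K + h(-548, -202))*(135633 + k(-69)) = (-1311 - 548)*(135633 + (-69)**3) = -1859*(135633 - 328509) = -1859*(-192876) = 358556484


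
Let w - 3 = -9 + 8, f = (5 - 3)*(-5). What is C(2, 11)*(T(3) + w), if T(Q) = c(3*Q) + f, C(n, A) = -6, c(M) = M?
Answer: -6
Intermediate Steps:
f = -10 (f = 2*(-5) = -10)
T(Q) = -10 + 3*Q (T(Q) = 3*Q - 10 = -10 + 3*Q)
w = 2 (w = 3 + (-9 + 8) = 3 - 1 = 2)
C(2, 11)*(T(3) + w) = -6*((-10 + 3*3) + 2) = -6*((-10 + 9) + 2) = -6*(-1 + 2) = -6*1 = -6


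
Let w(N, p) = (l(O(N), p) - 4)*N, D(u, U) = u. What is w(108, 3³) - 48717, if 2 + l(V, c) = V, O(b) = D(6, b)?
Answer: -48717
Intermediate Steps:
O(b) = 6
l(V, c) = -2 + V
w(N, p) = 0 (w(N, p) = ((-2 + 6) - 4)*N = (4 - 4)*N = 0*N = 0)
w(108, 3³) - 48717 = 0 - 48717 = -48717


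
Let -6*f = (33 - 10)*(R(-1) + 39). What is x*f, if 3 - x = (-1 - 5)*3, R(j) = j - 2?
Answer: -2898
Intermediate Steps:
R(j) = -2 + j
f = -138 (f = -(33 - 10)*((-2 - 1) + 39)/6 = -23*(-3 + 39)/6 = -23*36/6 = -⅙*828 = -138)
x = 21 (x = 3 - (-1 - 5)*3 = 3 - (-6)*3 = 3 - 1*(-18) = 3 + 18 = 21)
x*f = 21*(-138) = -2898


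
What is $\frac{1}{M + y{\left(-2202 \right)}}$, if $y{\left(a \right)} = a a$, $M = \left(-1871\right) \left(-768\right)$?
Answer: $\frac{1}{6285732} \approx 1.5909 \cdot 10^{-7}$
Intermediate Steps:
$M = 1436928$
$y{\left(a \right)} = a^{2}$
$\frac{1}{M + y{\left(-2202 \right)}} = \frac{1}{1436928 + \left(-2202\right)^{2}} = \frac{1}{1436928 + 4848804} = \frac{1}{6285732}$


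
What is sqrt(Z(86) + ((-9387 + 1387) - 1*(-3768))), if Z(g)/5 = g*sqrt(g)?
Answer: sqrt(-4232 + 430*sqrt(86)) ≈ 15.632*I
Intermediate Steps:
Z(g) = 5*g**(3/2) (Z(g) = 5*(g*sqrt(g)) = 5*g**(3/2))
sqrt(Z(86) + ((-9387 + 1387) - 1*(-3768))) = sqrt(5*86**(3/2) + ((-9387 + 1387) - 1*(-3768))) = sqrt(5*(86*sqrt(86)) + (-8000 + 3768)) = sqrt(430*sqrt(86) - 4232) = sqrt(-4232 + 430*sqrt(86))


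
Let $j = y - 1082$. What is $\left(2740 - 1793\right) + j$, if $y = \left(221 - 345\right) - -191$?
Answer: $-68$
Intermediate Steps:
$y = 67$ ($y = \left(221 - 345\right) + 191 = -124 + 191 = 67$)
$j = -1015$ ($j = 67 - 1082 = -1015$)
$\left(2740 - 1793\right) + j = \left(2740 - 1793\right) - 1015 = 947 - 1015 = -68$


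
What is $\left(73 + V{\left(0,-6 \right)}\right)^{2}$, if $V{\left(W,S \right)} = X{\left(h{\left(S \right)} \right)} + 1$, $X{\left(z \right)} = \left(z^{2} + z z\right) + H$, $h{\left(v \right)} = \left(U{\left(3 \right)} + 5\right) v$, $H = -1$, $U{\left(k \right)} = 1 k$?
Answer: $21911761$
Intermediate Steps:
$U{\left(k \right)} = k$
$h{\left(v \right)} = 8 v$ ($h{\left(v \right)} = \left(3 + 5\right) v = 8 v$)
$X{\left(z \right)} = -1 + 2 z^{2}$ ($X{\left(z \right)} = \left(z^{2} + z z\right) - 1 = \left(z^{2} + z^{2}\right) - 1 = 2 z^{2} - 1 = -1 + 2 z^{2}$)
$V{\left(W,S \right)} = 128 S^{2}$ ($V{\left(W,S \right)} = \left(-1 + 2 \left(8 S\right)^{2}\right) + 1 = \left(-1 + 2 \cdot 64 S^{2}\right) + 1 = \left(-1 + 128 S^{2}\right) + 1 = 128 S^{2}$)
$\left(73 + V{\left(0,-6 \right)}\right)^{2} = \left(73 + 128 \left(-6\right)^{2}\right)^{2} = \left(73 + 128 \cdot 36\right)^{2} = \left(73 + 4608\right)^{2} = 4681^{2} = 21911761$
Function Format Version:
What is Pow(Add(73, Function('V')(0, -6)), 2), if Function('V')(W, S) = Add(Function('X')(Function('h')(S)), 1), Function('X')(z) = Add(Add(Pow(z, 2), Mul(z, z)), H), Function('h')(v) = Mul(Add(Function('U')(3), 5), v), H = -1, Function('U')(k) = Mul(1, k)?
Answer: 21911761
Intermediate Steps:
Function('U')(k) = k
Function('h')(v) = Mul(8, v) (Function('h')(v) = Mul(Add(3, 5), v) = Mul(8, v))
Function('X')(z) = Add(-1, Mul(2, Pow(z, 2))) (Function('X')(z) = Add(Add(Pow(z, 2), Mul(z, z)), -1) = Add(Add(Pow(z, 2), Pow(z, 2)), -1) = Add(Mul(2, Pow(z, 2)), -1) = Add(-1, Mul(2, Pow(z, 2))))
Function('V')(W, S) = Mul(128, Pow(S, 2)) (Function('V')(W, S) = Add(Add(-1, Mul(2, Pow(Mul(8, S), 2))), 1) = Add(Add(-1, Mul(2, Mul(64, Pow(S, 2)))), 1) = Add(Add(-1, Mul(128, Pow(S, 2))), 1) = Mul(128, Pow(S, 2)))
Pow(Add(73, Function('V')(0, -6)), 2) = Pow(Add(73, Mul(128, Pow(-6, 2))), 2) = Pow(Add(73, Mul(128, 36)), 2) = Pow(Add(73, 4608), 2) = Pow(4681, 2) = 21911761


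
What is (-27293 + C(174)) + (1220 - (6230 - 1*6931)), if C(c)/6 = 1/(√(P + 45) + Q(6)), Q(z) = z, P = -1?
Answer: -50753/2 + 3*√11/2 ≈ -25372.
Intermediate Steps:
C(c) = 6/(6 + 2*√11) (C(c) = 6/(√(-1 + 45) + 6) = 6/(√44 + 6) = 6/(2*√11 + 6) = 6/(6 + 2*√11))
(-27293 + C(174)) + (1220 - (6230 - 1*6931)) = (-27293 + (-9/2 + 3*√11/2)) + (1220 - (6230 - 1*6931)) = (-54595/2 + 3*√11/2) + (1220 - (6230 - 6931)) = (-54595/2 + 3*√11/2) + (1220 - 1*(-701)) = (-54595/2 + 3*√11/2) + (1220 + 701) = (-54595/2 + 3*√11/2) + 1921 = -50753/2 + 3*√11/2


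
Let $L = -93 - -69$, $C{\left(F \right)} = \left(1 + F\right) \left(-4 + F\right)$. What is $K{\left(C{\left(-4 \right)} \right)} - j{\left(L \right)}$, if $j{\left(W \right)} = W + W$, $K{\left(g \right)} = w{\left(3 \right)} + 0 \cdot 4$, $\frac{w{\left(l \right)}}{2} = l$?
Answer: $54$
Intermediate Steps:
$w{\left(l \right)} = 2 l$
$L = -24$ ($L = -93 + 69 = -24$)
$K{\left(g \right)} = 6$ ($K{\left(g \right)} = 2 \cdot 3 + 0 \cdot 4 = 6 + 0 = 6$)
$j{\left(W \right)} = 2 W$
$K{\left(C{\left(-4 \right)} \right)} - j{\left(L \right)} = 6 - 2 \left(-24\right) = 6 - -48 = 6 + 48 = 54$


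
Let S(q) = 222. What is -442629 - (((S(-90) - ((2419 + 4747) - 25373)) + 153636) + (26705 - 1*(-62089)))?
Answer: -703488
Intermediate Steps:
-442629 - (((S(-90) - ((2419 + 4747) - 25373)) + 153636) + (26705 - 1*(-62089))) = -442629 - (((222 - ((2419 + 4747) - 25373)) + 153636) + (26705 - 1*(-62089))) = -442629 - (((222 - (7166 - 25373)) + 153636) + (26705 + 62089)) = -442629 - (((222 - 1*(-18207)) + 153636) + 88794) = -442629 - (((222 + 18207) + 153636) + 88794) = -442629 - ((18429 + 153636) + 88794) = -442629 - (172065 + 88794) = -442629 - 1*260859 = -442629 - 260859 = -703488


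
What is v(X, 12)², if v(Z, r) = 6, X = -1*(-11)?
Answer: 36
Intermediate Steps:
X = 11
v(X, 12)² = 6² = 36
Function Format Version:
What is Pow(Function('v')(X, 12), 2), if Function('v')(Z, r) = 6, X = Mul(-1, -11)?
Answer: 36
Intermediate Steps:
X = 11
Pow(Function('v')(X, 12), 2) = Pow(6, 2) = 36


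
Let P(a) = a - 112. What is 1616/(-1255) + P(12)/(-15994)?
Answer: -12860402/10036235 ≈ -1.2814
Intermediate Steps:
P(a) = -112 + a
1616/(-1255) + P(12)/(-15994) = 1616/(-1255) + (-112 + 12)/(-15994) = 1616*(-1/1255) - 100*(-1/15994) = -1616/1255 + 50/7997 = -12860402/10036235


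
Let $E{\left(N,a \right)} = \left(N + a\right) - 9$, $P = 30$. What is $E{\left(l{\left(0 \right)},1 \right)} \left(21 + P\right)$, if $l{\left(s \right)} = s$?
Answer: $-408$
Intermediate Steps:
$E{\left(N,a \right)} = -9 + N + a$ ($E{\left(N,a \right)} = \left(N + a\right) - 9 = -9 + N + a$)
$E{\left(l{\left(0 \right)},1 \right)} \left(21 + P\right) = \left(-9 + 0 + 1\right) \left(21 + 30\right) = \left(-8\right) 51 = -408$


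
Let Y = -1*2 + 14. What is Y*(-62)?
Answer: -744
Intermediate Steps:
Y = 12 (Y = -2 + 14 = 12)
Y*(-62) = 12*(-62) = -744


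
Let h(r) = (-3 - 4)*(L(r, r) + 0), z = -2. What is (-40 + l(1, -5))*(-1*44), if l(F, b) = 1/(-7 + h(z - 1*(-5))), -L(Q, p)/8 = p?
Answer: 283316/161 ≈ 1759.7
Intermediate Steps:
L(Q, p) = -8*p
h(r) = 56*r (h(r) = (-3 - 4)*(-8*r + 0) = -(-56)*r = 56*r)
l(F, b) = 1/161 (l(F, b) = 1/(-7 + 56*(-2 - 1*(-5))) = 1/(-7 + 56*(-2 + 5)) = 1/(-7 + 56*3) = 1/(-7 + 168) = 1/161)
(-40 + l(1, -5))*(-1*44) = (-40 + 1/161)*(-1*44) = -6439/161*(-44) = 283316/161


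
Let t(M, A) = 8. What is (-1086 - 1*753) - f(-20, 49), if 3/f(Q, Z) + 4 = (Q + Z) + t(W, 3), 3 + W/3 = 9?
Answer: -20230/11 ≈ -1839.1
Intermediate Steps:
W = 18 (W = -9 + 3*9 = -9 + 27 = 18)
f(Q, Z) = 3/(4 + Q + Z) (f(Q, Z) = 3/(-4 + ((Q + Z) + 8)) = 3/(-4 + (8 + Q + Z)) = 3/(4 + Q + Z))
(-1086 - 1*753) - f(-20, 49) = (-1086 - 1*753) - 3/(4 - 20 + 49) = (-1086 - 753) - 3/33 = -1839 - 3/33 = -1839 - 1*1/11 = -1839 - 1/11 = -20230/11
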